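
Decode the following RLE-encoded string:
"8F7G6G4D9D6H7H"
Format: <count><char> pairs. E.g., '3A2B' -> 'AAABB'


Expanding each <count><char> pair:
  8F -> 'FFFFFFFF'
  7G -> 'GGGGGGG'
  6G -> 'GGGGGG'
  4D -> 'DDDD'
  9D -> 'DDDDDDDDD'
  6H -> 'HHHHHH'
  7H -> 'HHHHHHH'

Decoded = FFFFFFFFGGGGGGGGGGGGGDDDDDDDDDDDDDHHHHHHHHHHHHH


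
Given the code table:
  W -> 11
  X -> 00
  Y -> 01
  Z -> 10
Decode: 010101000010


Decoding:
01 -> Y
01 -> Y
01 -> Y
00 -> X
00 -> X
10 -> Z


Result: YYYXXZ


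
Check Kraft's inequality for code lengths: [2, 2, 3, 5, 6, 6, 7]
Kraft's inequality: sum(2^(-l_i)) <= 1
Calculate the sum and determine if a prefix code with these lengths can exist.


Sum = 2^(-2) + 2^(-2) + 2^(-3) + 2^(-5) + 2^(-6) + 2^(-6) + 2^(-7)
    = 0.25 + 0.25 + 0.125 + 0.03125 + 0.015625 + 0.015625 + 0.0078125
    = 89/128 = 0.6953125
Since 0.6953125 <= 1, Kraft's inequality IS satisfied.
A prefix code with these lengths CAN exist.

Kraft sum = 0.6953125. Satisfied.


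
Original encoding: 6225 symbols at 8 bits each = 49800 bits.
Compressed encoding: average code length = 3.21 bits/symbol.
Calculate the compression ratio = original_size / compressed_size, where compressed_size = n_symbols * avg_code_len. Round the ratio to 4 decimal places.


original_size = n_symbols * orig_bits = 6225 * 8 = 49800 bits
compressed_size = n_symbols * avg_code_len = 6225 * 3.21 = 19982.25 bits
ratio = original_size / compressed_size = 49800 / 19982.25 = 2.4922

Compression ratio = 2.4922


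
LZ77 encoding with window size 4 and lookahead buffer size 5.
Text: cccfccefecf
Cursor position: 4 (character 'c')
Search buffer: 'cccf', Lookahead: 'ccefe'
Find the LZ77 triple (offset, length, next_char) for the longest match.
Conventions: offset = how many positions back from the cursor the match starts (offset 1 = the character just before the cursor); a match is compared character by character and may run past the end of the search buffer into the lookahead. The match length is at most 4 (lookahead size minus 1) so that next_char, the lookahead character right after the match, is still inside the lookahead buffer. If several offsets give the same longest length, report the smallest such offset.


Try each offset into the search buffer:
  offset=1 (pos 3, char 'f'): match length 0
  offset=2 (pos 2, char 'c'): match length 1
  offset=3 (pos 1, char 'c'): match length 2
  offset=4 (pos 0, char 'c'): match length 2
Longest match has length 2, found at offsets 3, 4; take the smallest, offset 3.
next_char = character at position 4 + 2 = 6 -> 'e'

Best match: offset=3, length=2 (matching 'cc' starting at position 1)
LZ77 triple: (3, 2, 'e')


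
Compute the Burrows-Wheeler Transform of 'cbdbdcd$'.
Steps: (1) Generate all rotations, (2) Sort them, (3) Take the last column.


Rotations (sorted):
  0: $cbdbdcd -> last char: d
  1: bdbdcd$c -> last char: c
  2: bdcd$cbd -> last char: d
  3: cbdbdcd$ -> last char: $
  4: cd$cbdbd -> last char: d
  5: d$cbdbdc -> last char: c
  6: dbdcd$cb -> last char: b
  7: dcd$cbdb -> last char: b


BWT = dcd$dcbb


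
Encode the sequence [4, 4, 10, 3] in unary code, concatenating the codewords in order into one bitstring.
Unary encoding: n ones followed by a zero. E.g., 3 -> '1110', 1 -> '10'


Encode each number as n ones followed by a terminating 0:
  4 -> 11110 (5 bits)
  4 -> 11110 (5 bits)
  10 -> 11111111110 (11 bits)
  3 -> 1110 (4 bits)
Total length = 5 + 5 + 11 + 4 = 25 bits.

Unary([4, 4, 10, 3]) = 1111011110111111111101110 (25 bits)


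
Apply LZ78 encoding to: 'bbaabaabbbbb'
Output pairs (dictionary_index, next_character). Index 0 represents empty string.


LZ78 encoding steps:
Dictionary: {0: ''}
Step 1: w='' (idx 0), next='b' -> output (0, 'b'), add 'b' as idx 1
Step 2: w='b' (idx 1), next='a' -> output (1, 'a'), add 'ba' as idx 2
Step 3: w='' (idx 0), next='a' -> output (0, 'a'), add 'a' as idx 3
Step 4: w='ba' (idx 2), next='a' -> output (2, 'a'), add 'baa' as idx 4
Step 5: w='b' (idx 1), next='b' -> output (1, 'b'), add 'bb' as idx 5
Step 6: w='bb' (idx 5), next='b' -> output (5, 'b'), add 'bbb' as idx 6


Encoded: [(0, 'b'), (1, 'a'), (0, 'a'), (2, 'a'), (1, 'b'), (5, 'b')]


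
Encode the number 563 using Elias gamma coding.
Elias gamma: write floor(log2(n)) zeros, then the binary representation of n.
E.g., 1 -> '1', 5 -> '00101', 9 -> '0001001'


num_bits = floor(log2(563)) + 1 = 10
leading_zeros = num_bits - 1 = 9
binary(563) = 1000110011

Elias gamma(563) = '000000000' + '1000110011' = 0000000001000110011 (19 bits)


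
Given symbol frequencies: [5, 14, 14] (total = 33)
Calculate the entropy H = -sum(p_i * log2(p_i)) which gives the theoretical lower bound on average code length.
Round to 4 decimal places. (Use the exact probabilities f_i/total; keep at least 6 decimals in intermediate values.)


Per-symbol terms -p_i * log2(p_i) with p_i = f_i/33:
  p = 5/33 = 0.151515: log2(p) = -2.722466, -p*log2(p) = 0.412495
  p = 14/33 = 0.424242: log2(p) = -1.237039, -p*log2(p) = 0.524805
  p = 14/33 = 0.424242: log2(p) = -1.237039, -p*log2(p) = 0.524805
H = 0.412495 + 0.524805 + 0.524805 = 1.462105

H = 1.4621 bits/symbol


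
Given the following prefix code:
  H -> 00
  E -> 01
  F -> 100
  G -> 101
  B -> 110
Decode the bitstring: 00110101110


Decoding step by step:
Bits 00 -> H
Bits 110 -> B
Bits 101 -> G
Bits 110 -> B


Decoded message: HBGB


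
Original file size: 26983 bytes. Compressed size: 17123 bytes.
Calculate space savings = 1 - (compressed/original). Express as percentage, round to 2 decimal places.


ratio = compressed/original = 17123/26983 = 0.634585
savings = 1 - ratio = 1 - 0.634585 = 0.365415
as a percentage: 0.365415 * 100 = 36.54%

Space savings = 1 - 17123/26983 = 36.54%


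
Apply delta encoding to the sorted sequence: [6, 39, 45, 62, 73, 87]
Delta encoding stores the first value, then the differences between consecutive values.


First value: 6
Deltas:
  39 - 6 = 33
  45 - 39 = 6
  62 - 45 = 17
  73 - 62 = 11
  87 - 73 = 14


Delta encoded: [6, 33, 6, 17, 11, 14]


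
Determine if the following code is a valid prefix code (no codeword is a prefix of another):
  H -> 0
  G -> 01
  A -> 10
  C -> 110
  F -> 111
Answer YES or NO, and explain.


Checking each pair (does one codeword prefix another?):
  H='0' vs G='01': prefix -- VIOLATION

NO -- this is NOT a valid prefix code. H (0) is a prefix of G (01).


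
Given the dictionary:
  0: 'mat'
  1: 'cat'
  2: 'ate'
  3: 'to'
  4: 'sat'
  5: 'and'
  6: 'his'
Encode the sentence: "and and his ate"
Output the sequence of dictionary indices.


Look up each word in the dictionary:
  'and' -> 5
  'and' -> 5
  'his' -> 6
  'ate' -> 2

Encoded: [5, 5, 6, 2]


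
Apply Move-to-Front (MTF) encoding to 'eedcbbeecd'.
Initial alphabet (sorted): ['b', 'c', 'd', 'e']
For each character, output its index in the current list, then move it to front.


MTF encoding:
'e': index 3 in ['b', 'c', 'd', 'e'] -> ['e', 'b', 'c', 'd']
'e': index 0 in ['e', 'b', 'c', 'd'] -> ['e', 'b', 'c', 'd']
'd': index 3 in ['e', 'b', 'c', 'd'] -> ['d', 'e', 'b', 'c']
'c': index 3 in ['d', 'e', 'b', 'c'] -> ['c', 'd', 'e', 'b']
'b': index 3 in ['c', 'd', 'e', 'b'] -> ['b', 'c', 'd', 'e']
'b': index 0 in ['b', 'c', 'd', 'e'] -> ['b', 'c', 'd', 'e']
'e': index 3 in ['b', 'c', 'd', 'e'] -> ['e', 'b', 'c', 'd']
'e': index 0 in ['e', 'b', 'c', 'd'] -> ['e', 'b', 'c', 'd']
'c': index 2 in ['e', 'b', 'c', 'd'] -> ['c', 'e', 'b', 'd']
'd': index 3 in ['c', 'e', 'b', 'd'] -> ['d', 'c', 'e', 'b']


Output: [3, 0, 3, 3, 3, 0, 3, 0, 2, 3]


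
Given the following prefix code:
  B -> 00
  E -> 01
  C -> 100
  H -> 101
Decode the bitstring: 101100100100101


Decoding step by step:
Bits 101 -> H
Bits 100 -> C
Bits 100 -> C
Bits 100 -> C
Bits 101 -> H


Decoded message: HCCCH


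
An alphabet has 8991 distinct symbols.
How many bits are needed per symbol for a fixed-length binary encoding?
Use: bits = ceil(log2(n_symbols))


log2(8991) = 13.1343
Bracket: 2^13 = 8192 < 8991 <= 2^14 = 16384
So ceil(log2(8991)) = 14

bits = ceil(log2(8991)) = ceil(13.1343) = 14 bits


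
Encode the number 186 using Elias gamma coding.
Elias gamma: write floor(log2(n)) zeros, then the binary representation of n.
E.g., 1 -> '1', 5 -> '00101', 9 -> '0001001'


num_bits = floor(log2(186)) + 1 = 8
leading_zeros = num_bits - 1 = 7
binary(186) = 10111010

Elias gamma(186) = '0000000' + '10111010' = 000000010111010 (15 bits)


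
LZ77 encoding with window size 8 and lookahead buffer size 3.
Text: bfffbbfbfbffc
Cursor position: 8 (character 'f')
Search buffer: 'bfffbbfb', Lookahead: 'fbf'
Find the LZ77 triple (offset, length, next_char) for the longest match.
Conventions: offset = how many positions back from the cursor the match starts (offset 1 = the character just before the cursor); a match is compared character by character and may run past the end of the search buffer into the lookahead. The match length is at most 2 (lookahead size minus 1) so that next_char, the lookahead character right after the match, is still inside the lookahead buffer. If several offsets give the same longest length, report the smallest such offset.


Try each offset into the search buffer:
  offset=1 (pos 7, char 'b'): match length 0
  offset=2 (pos 6, char 'f'): match length 2
  offset=3 (pos 5, char 'b'): match length 0
  offset=4 (pos 4, char 'b'): match length 0
  offset=5 (pos 3, char 'f'): match length 2
  offset=6 (pos 2, char 'f'): match length 1
  offset=7 (pos 1, char 'f'): match length 1
  offset=8 (pos 0, char 'b'): match length 0
Longest match has length 2, found at offsets 2, 5; take the smallest, offset 2.
next_char = character at position 8 + 2 = 10 -> 'f'

Best match: offset=2, length=2 (matching 'fb' starting at position 6)
LZ77 triple: (2, 2, 'f')


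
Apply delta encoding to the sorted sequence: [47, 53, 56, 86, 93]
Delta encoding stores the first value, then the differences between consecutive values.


First value: 47
Deltas:
  53 - 47 = 6
  56 - 53 = 3
  86 - 56 = 30
  93 - 86 = 7


Delta encoded: [47, 6, 3, 30, 7]


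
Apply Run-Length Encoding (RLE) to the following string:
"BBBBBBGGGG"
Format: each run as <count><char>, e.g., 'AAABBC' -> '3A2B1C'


Scanning runs left to right:
  i=0: run of 'B' x 6 -> '6B'
  i=6: run of 'G' x 4 -> '4G'

RLE = 6B4G


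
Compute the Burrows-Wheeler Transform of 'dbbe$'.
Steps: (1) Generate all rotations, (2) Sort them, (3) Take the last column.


Rotations (sorted):
  0: $dbbe -> last char: e
  1: bbe$d -> last char: d
  2: be$db -> last char: b
  3: dbbe$ -> last char: $
  4: e$dbb -> last char: b


BWT = edb$b


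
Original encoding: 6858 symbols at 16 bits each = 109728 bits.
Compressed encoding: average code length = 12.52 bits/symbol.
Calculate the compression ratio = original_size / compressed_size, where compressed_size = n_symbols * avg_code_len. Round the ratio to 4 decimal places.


original_size = n_symbols * orig_bits = 6858 * 16 = 109728 bits
compressed_size = n_symbols * avg_code_len = 6858 * 12.52 = 85862.16 bits
ratio = original_size / compressed_size = 109728 / 85862.16 = 1.278

Compression ratio = 1.278


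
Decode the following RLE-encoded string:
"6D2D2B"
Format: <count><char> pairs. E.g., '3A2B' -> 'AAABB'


Expanding each <count><char> pair:
  6D -> 'DDDDDD'
  2D -> 'DD'
  2B -> 'BB'

Decoded = DDDDDDDDBB


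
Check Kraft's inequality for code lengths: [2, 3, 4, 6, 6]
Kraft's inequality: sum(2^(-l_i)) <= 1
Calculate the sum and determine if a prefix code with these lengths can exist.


Sum = 2^(-2) + 2^(-3) + 2^(-4) + 2^(-6) + 2^(-6)
    = 0.25 + 0.125 + 0.0625 + 0.015625 + 0.015625
    = 30/64 = 0.46875
Since 0.46875 <= 1, Kraft's inequality IS satisfied.
A prefix code with these lengths CAN exist.

Kraft sum = 0.46875. Satisfied.


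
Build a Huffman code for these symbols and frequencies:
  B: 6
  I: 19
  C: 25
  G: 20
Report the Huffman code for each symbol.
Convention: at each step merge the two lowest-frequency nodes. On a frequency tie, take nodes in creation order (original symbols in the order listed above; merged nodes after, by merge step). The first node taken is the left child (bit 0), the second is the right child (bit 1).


Huffman tree construction:
Step 1: Merge B(6) + I(19) = 25
Step 2: Merge G(20) + C(25) = 45
Step 3: Merge (B+I)(25) + (G+C)(45) = 70
Read each symbol's code off the tree from the root (left child = 0, right child = 1).

Codes:
  B: 00 (length 2)
  I: 01 (length 2)
  C: 11 (length 2)
  G: 10 (length 2)
Average code length: 140/70 = 2.0000 bits/symbol


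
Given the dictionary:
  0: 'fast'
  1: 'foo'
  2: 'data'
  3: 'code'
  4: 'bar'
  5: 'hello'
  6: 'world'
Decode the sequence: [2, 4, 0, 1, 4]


Look up each index in the dictionary:
  2 -> 'data'
  4 -> 'bar'
  0 -> 'fast'
  1 -> 'foo'
  4 -> 'bar'

Decoded: "data bar fast foo bar"


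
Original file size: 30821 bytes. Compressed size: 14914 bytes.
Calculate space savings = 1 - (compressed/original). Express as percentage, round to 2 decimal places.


ratio = compressed/original = 14914/30821 = 0.483891
savings = 1 - ratio = 1 - 0.483891 = 0.516109
as a percentage: 0.516109 * 100 = 51.61%

Space savings = 1 - 14914/30821 = 51.61%


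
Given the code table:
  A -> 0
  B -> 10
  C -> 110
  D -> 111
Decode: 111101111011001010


Decoding:
111 -> D
10 -> B
111 -> D
10 -> B
110 -> C
0 -> A
10 -> B
10 -> B


Result: DBDBCABB


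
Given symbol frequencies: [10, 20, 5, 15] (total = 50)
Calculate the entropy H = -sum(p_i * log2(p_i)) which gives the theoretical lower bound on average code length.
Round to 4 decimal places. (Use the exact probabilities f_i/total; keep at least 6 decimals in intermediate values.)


Per-symbol terms -p_i * log2(p_i) with p_i = f_i/50:
  p = 10/50 = 0.200000: log2(p) = -2.321928, -p*log2(p) = 0.464386
  p = 20/50 = 0.400000: log2(p) = -1.321928, -p*log2(p) = 0.528771
  p = 5/50 = 0.100000: log2(p) = -3.321928, -p*log2(p) = 0.332193
  p = 15/50 = 0.300000: log2(p) = -1.736966, -p*log2(p) = 0.521090
H = 0.464386 + 0.528771 + 0.332193 + 0.521090 = 1.846440

H = 1.8464 bits/symbol


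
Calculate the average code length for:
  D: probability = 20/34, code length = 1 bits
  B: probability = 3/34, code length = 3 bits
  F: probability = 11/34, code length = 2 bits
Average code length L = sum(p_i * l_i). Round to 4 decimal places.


Weighted contributions p_i * l_i:
  D: (20/34) * 1 = 20/34
  B: (3/34) * 3 = 9/34
  F: (11/34) * 2 = 22/34
Sum = (20 + 9 + 22)/34 = 51/34

L = 51/34 = 1.5000 bits/symbol


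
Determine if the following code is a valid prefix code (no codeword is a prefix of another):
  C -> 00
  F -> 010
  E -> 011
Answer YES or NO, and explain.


Checking each pair (does one codeword prefix another?):
  C='00' vs F='010': no prefix
  C='00' vs E='011': no prefix
  F='010' vs C='00': no prefix
  F='010' vs E='011': no prefix
  E='011' vs C='00': no prefix
  E='011' vs F='010': no prefix
No violation found over all pairs.

YES -- this is a valid prefix code. No codeword is a prefix of any other codeword.


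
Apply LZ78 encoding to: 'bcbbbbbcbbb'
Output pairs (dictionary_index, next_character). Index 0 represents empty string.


LZ78 encoding steps:
Dictionary: {0: ''}
Step 1: w='' (idx 0), next='b' -> output (0, 'b'), add 'b' as idx 1
Step 2: w='' (idx 0), next='c' -> output (0, 'c'), add 'c' as idx 2
Step 3: w='b' (idx 1), next='b' -> output (1, 'b'), add 'bb' as idx 3
Step 4: w='bb' (idx 3), next='b' -> output (3, 'b'), add 'bbb' as idx 4
Step 5: w='c' (idx 2), next='b' -> output (2, 'b'), add 'cb' as idx 5
Step 6: w='bb' (idx 3), end of input -> output (3, '')


Encoded: [(0, 'b'), (0, 'c'), (1, 'b'), (3, 'b'), (2, 'b'), (3, '')]


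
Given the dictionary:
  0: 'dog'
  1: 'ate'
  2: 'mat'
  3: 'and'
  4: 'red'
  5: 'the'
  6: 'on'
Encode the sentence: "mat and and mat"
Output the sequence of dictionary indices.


Look up each word in the dictionary:
  'mat' -> 2
  'and' -> 3
  'and' -> 3
  'mat' -> 2

Encoded: [2, 3, 3, 2]


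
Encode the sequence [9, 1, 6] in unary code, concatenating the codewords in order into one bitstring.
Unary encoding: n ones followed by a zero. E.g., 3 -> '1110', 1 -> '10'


Encode each number as n ones followed by a terminating 0:
  9 -> 1111111110 (10 bits)
  1 -> 10 (2 bits)
  6 -> 1111110 (7 bits)
Total length = 10 + 2 + 7 = 19 bits.

Unary([9, 1, 6]) = 1111111110101111110 (19 bits)


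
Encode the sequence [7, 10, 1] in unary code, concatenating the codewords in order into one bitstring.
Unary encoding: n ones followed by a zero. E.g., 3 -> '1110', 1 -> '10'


Encode each number as n ones followed by a terminating 0:
  7 -> 11111110 (8 bits)
  10 -> 11111111110 (11 bits)
  1 -> 10 (2 bits)
Total length = 8 + 11 + 2 = 21 bits.

Unary([7, 10, 1]) = 111111101111111111010 (21 bits)


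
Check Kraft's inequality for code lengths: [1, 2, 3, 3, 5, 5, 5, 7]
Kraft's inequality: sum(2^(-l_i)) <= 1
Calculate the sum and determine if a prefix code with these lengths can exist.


Sum = 2^(-1) + 2^(-2) + 2^(-3) + 2^(-3) + 2^(-5) + 2^(-5) + 2^(-5) + 2^(-7)
    = 0.5 + 0.25 + 0.125 + 0.125 + 0.03125 + 0.03125 + 0.03125 + 0.0078125
    = 141/128 = 1.1015625
Since 1.1015625 > 1, Kraft's inequality is NOT satisfied.
A prefix code with these lengths CANNOT exist.

Kraft sum = 1.1015625. Not satisfied.


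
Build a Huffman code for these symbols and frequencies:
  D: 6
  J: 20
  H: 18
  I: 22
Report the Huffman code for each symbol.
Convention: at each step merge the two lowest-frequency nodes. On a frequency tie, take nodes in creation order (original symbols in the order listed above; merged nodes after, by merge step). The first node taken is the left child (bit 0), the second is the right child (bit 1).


Huffman tree construction:
Step 1: Merge D(6) + H(18) = 24
Step 2: Merge J(20) + I(22) = 42
Step 3: Merge (D+H)(24) + (J+I)(42) = 66
Read each symbol's code off the tree from the root (left child = 0, right child = 1).

Codes:
  D: 00 (length 2)
  J: 10 (length 2)
  H: 01 (length 2)
  I: 11 (length 2)
Average code length: 132/66 = 2.0000 bits/symbol


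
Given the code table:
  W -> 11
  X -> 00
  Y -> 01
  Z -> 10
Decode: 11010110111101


Decoding:
11 -> W
01 -> Y
01 -> Y
10 -> Z
11 -> W
11 -> W
01 -> Y


Result: WYYZWWY


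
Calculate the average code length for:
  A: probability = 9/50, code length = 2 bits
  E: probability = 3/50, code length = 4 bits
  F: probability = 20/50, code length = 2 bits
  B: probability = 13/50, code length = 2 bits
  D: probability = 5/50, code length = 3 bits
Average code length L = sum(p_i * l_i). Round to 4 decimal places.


Weighted contributions p_i * l_i:
  A: (9/50) * 2 = 18/50
  E: (3/50) * 4 = 12/50
  F: (20/50) * 2 = 40/50
  B: (13/50) * 2 = 26/50
  D: (5/50) * 3 = 15/50
Sum = (18 + 12 + 40 + 26 + 15)/50 = 111/50

L = 111/50 = 2.2200 bits/symbol


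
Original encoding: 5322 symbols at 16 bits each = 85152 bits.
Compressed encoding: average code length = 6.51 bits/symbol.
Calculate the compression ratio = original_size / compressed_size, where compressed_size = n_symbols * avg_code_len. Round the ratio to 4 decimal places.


original_size = n_symbols * orig_bits = 5322 * 16 = 85152 bits
compressed_size = n_symbols * avg_code_len = 5322 * 6.51 = 34646.22 bits
ratio = original_size / compressed_size = 85152 / 34646.22 = 2.4578

Compression ratio = 2.4578


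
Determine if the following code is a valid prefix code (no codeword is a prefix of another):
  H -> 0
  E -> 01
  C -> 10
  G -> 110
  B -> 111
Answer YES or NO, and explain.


Checking each pair (does one codeword prefix another?):
  H='0' vs E='01': prefix -- VIOLATION

NO -- this is NOT a valid prefix code. H (0) is a prefix of E (01).


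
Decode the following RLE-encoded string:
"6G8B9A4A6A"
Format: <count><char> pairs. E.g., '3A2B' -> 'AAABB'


Expanding each <count><char> pair:
  6G -> 'GGGGGG'
  8B -> 'BBBBBBBB'
  9A -> 'AAAAAAAAA'
  4A -> 'AAAA'
  6A -> 'AAAAAA'

Decoded = GGGGGGBBBBBBBBAAAAAAAAAAAAAAAAAAA


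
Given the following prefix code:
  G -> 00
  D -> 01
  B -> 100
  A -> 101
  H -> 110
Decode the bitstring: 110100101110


Decoding step by step:
Bits 110 -> H
Bits 100 -> B
Bits 101 -> A
Bits 110 -> H


Decoded message: HBAH


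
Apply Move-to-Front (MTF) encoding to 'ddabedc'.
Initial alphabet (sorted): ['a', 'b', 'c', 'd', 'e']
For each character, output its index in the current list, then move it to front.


MTF encoding:
'd': index 3 in ['a', 'b', 'c', 'd', 'e'] -> ['d', 'a', 'b', 'c', 'e']
'd': index 0 in ['d', 'a', 'b', 'c', 'e'] -> ['d', 'a', 'b', 'c', 'e']
'a': index 1 in ['d', 'a', 'b', 'c', 'e'] -> ['a', 'd', 'b', 'c', 'e']
'b': index 2 in ['a', 'd', 'b', 'c', 'e'] -> ['b', 'a', 'd', 'c', 'e']
'e': index 4 in ['b', 'a', 'd', 'c', 'e'] -> ['e', 'b', 'a', 'd', 'c']
'd': index 3 in ['e', 'b', 'a', 'd', 'c'] -> ['d', 'e', 'b', 'a', 'c']
'c': index 4 in ['d', 'e', 'b', 'a', 'c'] -> ['c', 'd', 'e', 'b', 'a']


Output: [3, 0, 1, 2, 4, 3, 4]


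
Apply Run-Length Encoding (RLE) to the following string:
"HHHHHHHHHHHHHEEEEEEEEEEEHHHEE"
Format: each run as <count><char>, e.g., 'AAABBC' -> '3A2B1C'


Scanning runs left to right:
  i=0: run of 'H' x 13 -> '13H'
  i=13: run of 'E' x 11 -> '11E'
  i=24: run of 'H' x 3 -> '3H'
  i=27: run of 'E' x 2 -> '2E'

RLE = 13H11E3H2E


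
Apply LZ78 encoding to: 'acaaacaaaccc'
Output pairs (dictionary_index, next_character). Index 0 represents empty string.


LZ78 encoding steps:
Dictionary: {0: ''}
Step 1: w='' (idx 0), next='a' -> output (0, 'a'), add 'a' as idx 1
Step 2: w='' (idx 0), next='c' -> output (0, 'c'), add 'c' as idx 2
Step 3: w='a' (idx 1), next='a' -> output (1, 'a'), add 'aa' as idx 3
Step 4: w='a' (idx 1), next='c' -> output (1, 'c'), add 'ac' as idx 4
Step 5: w='aa' (idx 3), next='a' -> output (3, 'a'), add 'aaa' as idx 5
Step 6: w='c' (idx 2), next='c' -> output (2, 'c'), add 'cc' as idx 6
Step 7: w='c' (idx 2), end of input -> output (2, '')


Encoded: [(0, 'a'), (0, 'c'), (1, 'a'), (1, 'c'), (3, 'a'), (2, 'c'), (2, '')]


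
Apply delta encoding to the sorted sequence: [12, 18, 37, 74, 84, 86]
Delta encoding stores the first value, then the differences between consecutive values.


First value: 12
Deltas:
  18 - 12 = 6
  37 - 18 = 19
  74 - 37 = 37
  84 - 74 = 10
  86 - 84 = 2


Delta encoded: [12, 6, 19, 37, 10, 2]


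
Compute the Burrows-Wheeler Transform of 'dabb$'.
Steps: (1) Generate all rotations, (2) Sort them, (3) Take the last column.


Rotations (sorted):
  0: $dabb -> last char: b
  1: abb$d -> last char: d
  2: b$dab -> last char: b
  3: bb$da -> last char: a
  4: dabb$ -> last char: $


BWT = bdba$


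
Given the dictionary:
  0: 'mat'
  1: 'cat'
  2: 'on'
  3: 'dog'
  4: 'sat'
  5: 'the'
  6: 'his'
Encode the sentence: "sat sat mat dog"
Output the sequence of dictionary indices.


Look up each word in the dictionary:
  'sat' -> 4
  'sat' -> 4
  'mat' -> 0
  'dog' -> 3

Encoded: [4, 4, 0, 3]


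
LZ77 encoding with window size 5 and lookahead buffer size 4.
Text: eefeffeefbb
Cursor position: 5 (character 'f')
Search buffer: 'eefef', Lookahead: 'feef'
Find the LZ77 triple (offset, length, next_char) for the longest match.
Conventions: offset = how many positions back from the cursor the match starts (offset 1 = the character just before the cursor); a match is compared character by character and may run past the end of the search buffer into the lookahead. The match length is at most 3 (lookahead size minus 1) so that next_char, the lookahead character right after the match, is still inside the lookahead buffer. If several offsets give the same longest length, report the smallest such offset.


Try each offset into the search buffer:
  offset=1 (pos 4, char 'f'): match length 1
  offset=2 (pos 3, char 'e'): match length 0
  offset=3 (pos 2, char 'f'): match length 2
  offset=4 (pos 1, char 'e'): match length 0
  offset=5 (pos 0, char 'e'): match length 0
Longest match has length 2 at offset 3.
next_char = character at position 5 + 2 = 7 -> 'e'

Best match: offset=3, length=2 (matching 'fe' starting at position 2)
LZ77 triple: (3, 2, 'e')


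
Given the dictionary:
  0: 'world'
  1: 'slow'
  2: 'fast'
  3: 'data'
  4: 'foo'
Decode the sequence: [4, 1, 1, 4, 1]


Look up each index in the dictionary:
  4 -> 'foo'
  1 -> 'slow'
  1 -> 'slow'
  4 -> 'foo'
  1 -> 'slow'

Decoded: "foo slow slow foo slow"


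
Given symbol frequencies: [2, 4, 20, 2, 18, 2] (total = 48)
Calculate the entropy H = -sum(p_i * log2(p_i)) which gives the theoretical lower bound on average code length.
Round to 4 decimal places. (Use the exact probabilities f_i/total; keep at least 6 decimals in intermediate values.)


Per-symbol terms -p_i * log2(p_i) with p_i = f_i/48:
  p = 2/48 = 0.041667: log2(p) = -4.584963, -p*log2(p) = 0.191040
  p = 4/48 = 0.083333: log2(p) = -3.584963, -p*log2(p) = 0.298747
  p = 20/48 = 0.416667: log2(p) = -1.263034, -p*log2(p) = 0.526264
  p = 2/48 = 0.041667: log2(p) = -4.584963, -p*log2(p) = 0.191040
  p = 18/48 = 0.375000: log2(p) = -1.415037, -p*log2(p) = 0.530639
  p = 2/48 = 0.041667: log2(p) = -4.584963, -p*log2(p) = 0.191040
H = 0.191040 + 0.298747 + 0.526264 + 0.191040 + 0.530639 + 0.191040 = 1.928770

H = 1.9288 bits/symbol


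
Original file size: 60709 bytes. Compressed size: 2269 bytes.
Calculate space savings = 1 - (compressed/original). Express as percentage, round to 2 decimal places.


ratio = compressed/original = 2269/60709 = 0.037375
savings = 1 - ratio = 1 - 0.037375 = 0.962625
as a percentage: 0.962625 * 100 = 96.26%

Space savings = 1 - 2269/60709 = 96.26%


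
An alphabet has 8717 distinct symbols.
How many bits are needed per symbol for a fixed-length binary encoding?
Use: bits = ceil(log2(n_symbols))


log2(8717) = 13.0896
Bracket: 2^13 = 8192 < 8717 <= 2^14 = 16384
So ceil(log2(8717)) = 14

bits = ceil(log2(8717)) = ceil(13.0896) = 14 bits


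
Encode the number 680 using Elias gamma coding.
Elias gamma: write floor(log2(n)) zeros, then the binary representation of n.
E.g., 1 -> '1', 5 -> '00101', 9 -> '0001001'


num_bits = floor(log2(680)) + 1 = 10
leading_zeros = num_bits - 1 = 9
binary(680) = 1010101000

Elias gamma(680) = '000000000' + '1010101000' = 0000000001010101000 (19 bits)


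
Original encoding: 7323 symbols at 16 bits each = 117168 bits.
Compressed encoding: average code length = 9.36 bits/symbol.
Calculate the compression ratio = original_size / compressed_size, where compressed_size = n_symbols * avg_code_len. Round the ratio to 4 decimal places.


original_size = n_symbols * orig_bits = 7323 * 16 = 117168 bits
compressed_size = n_symbols * avg_code_len = 7323 * 9.36 = 68543.28 bits
ratio = original_size / compressed_size = 117168 / 68543.28 = 1.7094

Compression ratio = 1.7094


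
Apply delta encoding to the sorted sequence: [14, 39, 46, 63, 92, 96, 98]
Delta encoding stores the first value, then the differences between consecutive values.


First value: 14
Deltas:
  39 - 14 = 25
  46 - 39 = 7
  63 - 46 = 17
  92 - 63 = 29
  96 - 92 = 4
  98 - 96 = 2


Delta encoded: [14, 25, 7, 17, 29, 4, 2]


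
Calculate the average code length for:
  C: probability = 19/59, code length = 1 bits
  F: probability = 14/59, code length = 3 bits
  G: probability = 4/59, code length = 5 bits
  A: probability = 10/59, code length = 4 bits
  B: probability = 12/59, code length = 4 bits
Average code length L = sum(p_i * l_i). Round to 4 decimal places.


Weighted contributions p_i * l_i:
  C: (19/59) * 1 = 19/59
  F: (14/59) * 3 = 42/59
  G: (4/59) * 5 = 20/59
  A: (10/59) * 4 = 40/59
  B: (12/59) * 4 = 48/59
Sum = (19 + 42 + 20 + 40 + 48)/59 = 169/59

L = 169/59 = 2.8644 bits/symbol


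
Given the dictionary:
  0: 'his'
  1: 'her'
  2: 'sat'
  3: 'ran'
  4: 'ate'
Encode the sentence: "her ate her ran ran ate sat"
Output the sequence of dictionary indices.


Look up each word in the dictionary:
  'her' -> 1
  'ate' -> 4
  'her' -> 1
  'ran' -> 3
  'ran' -> 3
  'ate' -> 4
  'sat' -> 2

Encoded: [1, 4, 1, 3, 3, 4, 2]


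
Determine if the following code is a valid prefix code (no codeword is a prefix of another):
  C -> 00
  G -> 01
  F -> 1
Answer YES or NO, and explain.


Checking each pair (does one codeword prefix another?):
  C='00' vs G='01': no prefix
  C='00' vs F='1': no prefix
  G='01' vs C='00': no prefix
  G='01' vs F='1': no prefix
  F='1' vs C='00': no prefix
  F='1' vs G='01': no prefix
No violation found over all pairs.

YES -- this is a valid prefix code. No codeword is a prefix of any other codeword.


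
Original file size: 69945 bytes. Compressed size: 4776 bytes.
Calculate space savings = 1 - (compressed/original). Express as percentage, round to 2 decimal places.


ratio = compressed/original = 4776/69945 = 0.068282
savings = 1 - ratio = 1 - 0.068282 = 0.931718
as a percentage: 0.931718 * 100 = 93.17%

Space savings = 1 - 4776/69945 = 93.17%


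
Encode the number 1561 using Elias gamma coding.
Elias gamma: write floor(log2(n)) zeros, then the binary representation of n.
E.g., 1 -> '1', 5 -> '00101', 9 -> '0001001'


num_bits = floor(log2(1561)) + 1 = 11
leading_zeros = num_bits - 1 = 10
binary(1561) = 11000011001

Elias gamma(1561) = '0000000000' + '11000011001' = 000000000011000011001 (21 bits)


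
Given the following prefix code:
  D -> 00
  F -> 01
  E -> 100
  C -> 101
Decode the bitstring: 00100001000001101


Decoding step by step:
Bits 00 -> D
Bits 100 -> E
Bits 00 -> D
Bits 100 -> E
Bits 00 -> D
Bits 01 -> F
Bits 101 -> C


Decoded message: DEDEDFC


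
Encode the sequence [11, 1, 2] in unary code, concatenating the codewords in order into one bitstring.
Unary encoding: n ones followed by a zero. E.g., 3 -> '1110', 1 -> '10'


Encode each number as n ones followed by a terminating 0:
  11 -> 111111111110 (12 bits)
  1 -> 10 (2 bits)
  2 -> 110 (3 bits)
Total length = 12 + 2 + 3 = 17 bits.

Unary([11, 1, 2]) = 11111111111010110 (17 bits)


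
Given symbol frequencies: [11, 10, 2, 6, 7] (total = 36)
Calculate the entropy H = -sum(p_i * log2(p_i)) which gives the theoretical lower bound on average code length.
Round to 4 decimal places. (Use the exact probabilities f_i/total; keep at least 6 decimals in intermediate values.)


Per-symbol terms -p_i * log2(p_i) with p_i = f_i/36:
  p = 11/36 = 0.305556: log2(p) = -1.710493, -p*log2(p) = 0.522651
  p = 10/36 = 0.277778: log2(p) = -1.847997, -p*log2(p) = 0.513332
  p = 2/36 = 0.055556: log2(p) = -4.169925, -p*log2(p) = 0.231663
  p = 6/36 = 0.166667: log2(p) = -2.584963, -p*log2(p) = 0.430827
  p = 7/36 = 0.194444: log2(p) = -2.362570, -p*log2(p) = 0.459389
H = 0.522651 + 0.513332 + 0.231663 + 0.430827 + 0.459389 = 2.157862

H = 2.1579 bits/symbol


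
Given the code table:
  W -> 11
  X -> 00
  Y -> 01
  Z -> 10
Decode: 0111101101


Decoding:
01 -> Y
11 -> W
10 -> Z
11 -> W
01 -> Y


Result: YWZWY


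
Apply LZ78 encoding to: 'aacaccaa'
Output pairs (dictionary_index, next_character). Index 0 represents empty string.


LZ78 encoding steps:
Dictionary: {0: ''}
Step 1: w='' (idx 0), next='a' -> output (0, 'a'), add 'a' as idx 1
Step 2: w='a' (idx 1), next='c' -> output (1, 'c'), add 'ac' as idx 2
Step 3: w='ac' (idx 2), next='c' -> output (2, 'c'), add 'acc' as idx 3
Step 4: w='a' (idx 1), next='a' -> output (1, 'a'), add 'aa' as idx 4


Encoded: [(0, 'a'), (1, 'c'), (2, 'c'), (1, 'a')]


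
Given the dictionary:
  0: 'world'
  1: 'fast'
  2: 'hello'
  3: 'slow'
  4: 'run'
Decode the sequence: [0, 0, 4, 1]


Look up each index in the dictionary:
  0 -> 'world'
  0 -> 'world'
  4 -> 'run'
  1 -> 'fast'

Decoded: "world world run fast"


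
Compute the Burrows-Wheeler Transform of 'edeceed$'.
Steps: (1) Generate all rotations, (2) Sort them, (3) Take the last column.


Rotations (sorted):
  0: $edeceed -> last char: d
  1: ceed$ede -> last char: e
  2: d$edecee -> last char: e
  3: deceed$e -> last char: e
  4: eceed$ed -> last char: d
  5: ed$edece -> last char: e
  6: edeceed$ -> last char: $
  7: eed$edec -> last char: c


BWT = deeede$c


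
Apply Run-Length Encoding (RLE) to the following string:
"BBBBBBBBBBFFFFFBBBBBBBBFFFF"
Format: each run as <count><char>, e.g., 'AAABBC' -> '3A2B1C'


Scanning runs left to right:
  i=0: run of 'B' x 10 -> '10B'
  i=10: run of 'F' x 5 -> '5F'
  i=15: run of 'B' x 8 -> '8B'
  i=23: run of 'F' x 4 -> '4F'

RLE = 10B5F8B4F


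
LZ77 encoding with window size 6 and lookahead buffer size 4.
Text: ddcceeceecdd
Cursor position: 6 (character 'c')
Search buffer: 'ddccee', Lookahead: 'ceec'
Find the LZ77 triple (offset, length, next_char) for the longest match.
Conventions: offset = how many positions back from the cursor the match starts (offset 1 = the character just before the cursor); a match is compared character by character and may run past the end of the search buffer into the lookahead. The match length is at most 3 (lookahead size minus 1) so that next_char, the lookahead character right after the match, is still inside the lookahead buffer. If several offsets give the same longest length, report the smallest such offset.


Try each offset into the search buffer:
  offset=1 (pos 5, char 'e'): match length 0
  offset=2 (pos 4, char 'e'): match length 0
  offset=3 (pos 3, char 'c'): match length 3
  offset=4 (pos 2, char 'c'): match length 1
  offset=5 (pos 1, char 'd'): match length 0
  offset=6 (pos 0, char 'd'): match length 0
Longest match has length 3 at offset 3.
next_char = character at position 6 + 3 = 9 -> 'c'

Best match: offset=3, length=3 (matching 'cee' starting at position 3)
LZ77 triple: (3, 3, 'c')


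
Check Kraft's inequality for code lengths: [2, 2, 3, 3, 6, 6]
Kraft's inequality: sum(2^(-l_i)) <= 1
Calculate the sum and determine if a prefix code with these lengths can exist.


Sum = 2^(-2) + 2^(-2) + 2^(-3) + 2^(-3) + 2^(-6) + 2^(-6)
    = 0.25 + 0.25 + 0.125 + 0.125 + 0.015625 + 0.015625
    = 50/64 = 0.78125
Since 0.78125 <= 1, Kraft's inequality IS satisfied.
A prefix code with these lengths CAN exist.

Kraft sum = 0.78125. Satisfied.


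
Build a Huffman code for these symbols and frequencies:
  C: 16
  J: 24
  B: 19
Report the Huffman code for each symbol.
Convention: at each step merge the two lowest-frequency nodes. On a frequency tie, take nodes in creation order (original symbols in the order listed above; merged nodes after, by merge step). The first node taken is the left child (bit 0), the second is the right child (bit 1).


Huffman tree construction:
Step 1: Merge C(16) + B(19) = 35
Step 2: Merge J(24) + (C+B)(35) = 59
Read each symbol's code off the tree from the root (left child = 0, right child = 1).

Codes:
  C: 10 (length 2)
  J: 0 (length 1)
  B: 11 (length 2)
Average code length: 94/59 = 1.5932 bits/symbol


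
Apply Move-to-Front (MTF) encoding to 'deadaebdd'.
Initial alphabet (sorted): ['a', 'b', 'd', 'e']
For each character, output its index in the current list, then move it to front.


MTF encoding:
'd': index 2 in ['a', 'b', 'd', 'e'] -> ['d', 'a', 'b', 'e']
'e': index 3 in ['d', 'a', 'b', 'e'] -> ['e', 'd', 'a', 'b']
'a': index 2 in ['e', 'd', 'a', 'b'] -> ['a', 'e', 'd', 'b']
'd': index 2 in ['a', 'e', 'd', 'b'] -> ['d', 'a', 'e', 'b']
'a': index 1 in ['d', 'a', 'e', 'b'] -> ['a', 'd', 'e', 'b']
'e': index 2 in ['a', 'd', 'e', 'b'] -> ['e', 'a', 'd', 'b']
'b': index 3 in ['e', 'a', 'd', 'b'] -> ['b', 'e', 'a', 'd']
'd': index 3 in ['b', 'e', 'a', 'd'] -> ['d', 'b', 'e', 'a']
'd': index 0 in ['d', 'b', 'e', 'a'] -> ['d', 'b', 'e', 'a']


Output: [2, 3, 2, 2, 1, 2, 3, 3, 0]


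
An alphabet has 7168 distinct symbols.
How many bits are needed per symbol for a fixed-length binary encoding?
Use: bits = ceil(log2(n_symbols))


log2(7168) = 12.8074
Bracket: 2^12 = 4096 < 7168 <= 2^13 = 8192
So ceil(log2(7168)) = 13

bits = ceil(log2(7168)) = ceil(12.8074) = 13 bits


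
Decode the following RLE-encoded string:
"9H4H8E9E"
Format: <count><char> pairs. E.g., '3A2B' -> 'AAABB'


Expanding each <count><char> pair:
  9H -> 'HHHHHHHHH'
  4H -> 'HHHH'
  8E -> 'EEEEEEEE'
  9E -> 'EEEEEEEEE'

Decoded = HHHHHHHHHHHHHEEEEEEEEEEEEEEEEE


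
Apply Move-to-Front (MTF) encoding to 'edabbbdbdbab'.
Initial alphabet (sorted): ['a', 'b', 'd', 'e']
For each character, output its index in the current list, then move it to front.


MTF encoding:
'e': index 3 in ['a', 'b', 'd', 'e'] -> ['e', 'a', 'b', 'd']
'd': index 3 in ['e', 'a', 'b', 'd'] -> ['d', 'e', 'a', 'b']
'a': index 2 in ['d', 'e', 'a', 'b'] -> ['a', 'd', 'e', 'b']
'b': index 3 in ['a', 'd', 'e', 'b'] -> ['b', 'a', 'd', 'e']
'b': index 0 in ['b', 'a', 'd', 'e'] -> ['b', 'a', 'd', 'e']
'b': index 0 in ['b', 'a', 'd', 'e'] -> ['b', 'a', 'd', 'e']
'd': index 2 in ['b', 'a', 'd', 'e'] -> ['d', 'b', 'a', 'e']
'b': index 1 in ['d', 'b', 'a', 'e'] -> ['b', 'd', 'a', 'e']
'd': index 1 in ['b', 'd', 'a', 'e'] -> ['d', 'b', 'a', 'e']
'b': index 1 in ['d', 'b', 'a', 'e'] -> ['b', 'd', 'a', 'e']
'a': index 2 in ['b', 'd', 'a', 'e'] -> ['a', 'b', 'd', 'e']
'b': index 1 in ['a', 'b', 'd', 'e'] -> ['b', 'a', 'd', 'e']


Output: [3, 3, 2, 3, 0, 0, 2, 1, 1, 1, 2, 1]


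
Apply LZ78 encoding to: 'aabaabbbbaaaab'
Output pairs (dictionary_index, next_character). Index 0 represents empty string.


LZ78 encoding steps:
Dictionary: {0: ''}
Step 1: w='' (idx 0), next='a' -> output (0, 'a'), add 'a' as idx 1
Step 2: w='a' (idx 1), next='b' -> output (1, 'b'), add 'ab' as idx 2
Step 3: w='a' (idx 1), next='a' -> output (1, 'a'), add 'aa' as idx 3
Step 4: w='' (idx 0), next='b' -> output (0, 'b'), add 'b' as idx 4
Step 5: w='b' (idx 4), next='b' -> output (4, 'b'), add 'bb' as idx 5
Step 6: w='b' (idx 4), next='a' -> output (4, 'a'), add 'ba' as idx 6
Step 7: w='aa' (idx 3), next='a' -> output (3, 'a'), add 'aaa' as idx 7
Step 8: w='b' (idx 4), end of input -> output (4, '')


Encoded: [(0, 'a'), (1, 'b'), (1, 'a'), (0, 'b'), (4, 'b'), (4, 'a'), (3, 'a'), (4, '')]


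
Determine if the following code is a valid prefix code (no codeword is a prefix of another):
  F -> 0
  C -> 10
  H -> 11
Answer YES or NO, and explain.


Checking each pair (does one codeword prefix another?):
  F='0' vs C='10': no prefix
  F='0' vs H='11': no prefix
  C='10' vs F='0': no prefix
  C='10' vs H='11': no prefix
  H='11' vs F='0': no prefix
  H='11' vs C='10': no prefix
No violation found over all pairs.

YES -- this is a valid prefix code. No codeword is a prefix of any other codeword.


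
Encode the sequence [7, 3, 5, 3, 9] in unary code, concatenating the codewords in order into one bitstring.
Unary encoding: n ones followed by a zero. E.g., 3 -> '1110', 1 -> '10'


Encode each number as n ones followed by a terminating 0:
  7 -> 11111110 (8 bits)
  3 -> 1110 (4 bits)
  5 -> 111110 (6 bits)
  3 -> 1110 (4 bits)
  9 -> 1111111110 (10 bits)
Total length = 8 + 4 + 6 + 4 + 10 = 32 bits.

Unary([7, 3, 5, 3, 9]) = 11111110111011111011101111111110 (32 bits)


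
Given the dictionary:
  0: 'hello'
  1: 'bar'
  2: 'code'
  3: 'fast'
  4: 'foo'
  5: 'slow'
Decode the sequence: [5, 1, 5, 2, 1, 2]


Look up each index in the dictionary:
  5 -> 'slow'
  1 -> 'bar'
  5 -> 'slow'
  2 -> 'code'
  1 -> 'bar'
  2 -> 'code'

Decoded: "slow bar slow code bar code"


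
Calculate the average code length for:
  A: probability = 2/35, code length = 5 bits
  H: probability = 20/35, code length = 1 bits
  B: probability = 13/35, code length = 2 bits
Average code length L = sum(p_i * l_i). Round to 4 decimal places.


Weighted contributions p_i * l_i:
  A: (2/35) * 5 = 10/35
  H: (20/35) * 1 = 20/35
  B: (13/35) * 2 = 26/35
Sum = (10 + 20 + 26)/35 = 56/35

L = 56/35 = 1.6000 bits/symbol


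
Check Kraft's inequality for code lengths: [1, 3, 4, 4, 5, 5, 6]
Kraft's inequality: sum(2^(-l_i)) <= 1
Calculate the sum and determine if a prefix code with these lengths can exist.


Sum = 2^(-1) + 2^(-3) + 2^(-4) + 2^(-4) + 2^(-5) + 2^(-5) + 2^(-6)
    = 0.5 + 0.125 + 0.0625 + 0.0625 + 0.03125 + 0.03125 + 0.015625
    = 53/64 = 0.828125
Since 0.828125 <= 1, Kraft's inequality IS satisfied.
A prefix code with these lengths CAN exist.

Kraft sum = 0.828125. Satisfied.


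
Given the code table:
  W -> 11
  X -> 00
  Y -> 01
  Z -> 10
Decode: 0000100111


Decoding:
00 -> X
00 -> X
10 -> Z
01 -> Y
11 -> W


Result: XXZYW
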